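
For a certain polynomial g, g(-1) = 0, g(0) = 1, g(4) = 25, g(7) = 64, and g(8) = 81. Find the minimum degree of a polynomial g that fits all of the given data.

2

Divided differences on the nodes -1, 0, 4, 7, 8:
  order 0: 0  1  25  64  81
  order 1: 1  6  13  17
  order 2: 1  1  1
  order 3: 0  0
  order 4: 0
The order-2 divided differences are all 1 (nonzero) and every higher order vanishes, so the data lies on a polynomial of degree exactly 2.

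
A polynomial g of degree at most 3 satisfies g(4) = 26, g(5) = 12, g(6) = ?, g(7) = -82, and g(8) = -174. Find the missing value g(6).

-22

The 4 known points determine the degree-3 polynomial uniquely.
Write g(n) = an^3 + bn^2 + cn + d. Substituting each data point gives a linear system:
  64a + 16b + 4c + d = 26
  125a + 25b + 5c + d = 12
  343a + 49b + 7c + d = -82
  512a + 64b + 8c + d = -174
Solving the system yields a = -1, b = 5, c = 2, d = 2.
So g(n) = -n^3 + 5n^2 + 2n + 2.
Then g(6) = -22.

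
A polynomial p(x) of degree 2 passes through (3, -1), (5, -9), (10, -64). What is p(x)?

Write p(x) = ax^2 + bx + c. Substituting each data point gives a linear system:
  9a + 3b + c = -1
  25a + 5b + c = -9
  100a + 10b + c = -64
Solving the system yields a = -1, b = 4, c = -4.
So p(x) = -x² + 4x - 4.
Check: p(3) = -1. ✓

p(x) = -x^2 + 4x - 4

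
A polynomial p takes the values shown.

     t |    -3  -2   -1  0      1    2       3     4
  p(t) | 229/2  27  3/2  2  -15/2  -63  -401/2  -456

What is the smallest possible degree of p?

Forward differences of the values at t = -3, -2, -1, 0, 1, 2, 3, 4:
  p  : 229/2  27  3/2  2  -15/2  -63  -401/2  -456
  Δ  : -175/2  -51/2  1/2  -19/2  -111/2  -275/2  -511/2
  Δ^2: 62  26  -10  -46  -82  -118
  Δ^3: -36  -36  -36  -36  -36
  Δ^4: 0  0  0  0
  Δ^5: 0  0  0
  Δ^6: 0  0
  Δ^7: 0
The third differences are constant (-36) and nonzero, while all higher differences vanish, so the minimal degree is 3.

3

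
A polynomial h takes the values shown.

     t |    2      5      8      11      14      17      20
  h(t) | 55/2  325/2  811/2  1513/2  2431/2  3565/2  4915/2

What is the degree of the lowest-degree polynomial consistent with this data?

2

Forward differences of the values at t = 2, 5, 8, 11, 14, 17, 20:
  h  : 55/2  325/2  811/2  1513/2  2431/2  3565/2  4915/2
  Δ  : 135  243  351  459  567  675
  Δ^2: 108  108  108  108  108
  Δ^3: 0  0  0  0
  Δ^4: 0  0  0
  Δ^5: 0  0
  Δ^6: 0
The second differences are constant (108) and nonzero, while all higher differences vanish, so the minimal degree is 2.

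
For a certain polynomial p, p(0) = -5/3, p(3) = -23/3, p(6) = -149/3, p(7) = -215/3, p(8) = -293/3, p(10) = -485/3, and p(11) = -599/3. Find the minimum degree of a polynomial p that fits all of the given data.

2

Divided differences on the nodes 0, 3, 6, 7, 8, 10, 11:
  order 0: -5/3  -23/3  -149/3  -215/3  -293/3  -485/3  -599/3
  order 1: -2  -14  -22  -26  -32  -38
  order 2: -2  -2  -2  -2  -2
  order 3: 0  0  0  0
  order 4: 0  0  0
  order 5: 0  0
  order 6: 0
The order-2 divided differences are all -2 (nonzero) and every higher order vanishes, so the data lies on a polynomial of degree exactly 2.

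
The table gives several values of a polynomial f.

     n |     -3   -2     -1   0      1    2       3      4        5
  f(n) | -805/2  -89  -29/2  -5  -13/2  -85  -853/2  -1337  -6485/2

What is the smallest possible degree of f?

Forward differences of the values at n = -3, -2, -1, 0, 1, 2, 3, 4, 5:
  f  : -805/2  -89  -29/2  -5  -13/2  -85  -853/2  -1337  -6485/2
  Δ  : 627/2  149/2  19/2  -3/2  -157/2  -683/2  -1821/2  -3811/2
  Δ^2: -239  -65  -11  -77  -263  -569  -995
  Δ^3: 174  54  -66  -186  -306  -426
  Δ^4: -120  -120  -120  -120  -120
  Δ^5: 0  0  0  0
  Δ^6: 0  0  0
  Δ^7: 0  0
  Δ^8: 0
The fourth differences are constant (-120) and nonzero, while all higher differences vanish, so the minimal degree is 4.

4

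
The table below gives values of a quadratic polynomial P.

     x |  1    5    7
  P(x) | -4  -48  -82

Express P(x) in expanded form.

P(x) = -x^2 - 5x + 2

Write P(x) = ax^2 + bx + c. Substituting each data point gives a linear system:
  a + b + c = -4
  25a + 5b + c = -48
  49a + 7b + c = -82
Solving the system yields a = -1, b = -5, c = 2.
So P(x) = -x^2 - 5x + 2.
Check: P(5) = -48. ✓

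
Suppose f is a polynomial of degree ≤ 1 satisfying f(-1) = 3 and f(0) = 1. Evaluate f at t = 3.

-5

Using the Lagrange interpolation formula with nodes -1, 0:
  L_0(t) = t / -1
  L_1(t) = (t + 1) / 1
Then f(t) = 3·L_0(t) + 1·L_1(t).
Expanding and collecting terms gives f(t) = -2t + 1.
Evaluating at t = 3: f(3) = -5.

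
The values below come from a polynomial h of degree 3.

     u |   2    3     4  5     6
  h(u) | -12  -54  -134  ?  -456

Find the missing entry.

On equispaced nodes a degree-3 polynomial has vanishing fourth forward difference, so
  h(2) - 4·h(3) + 6·h(4) - 4·h(5) + h(6) = 0.
Substituting the known values and solving for h(5):
  -4·h(5) = 1056
  h(5) = -264.

-264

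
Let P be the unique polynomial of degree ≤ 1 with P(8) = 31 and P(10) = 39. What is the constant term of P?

Write P(u) = au + b. Substituting each data point gives a linear system:
  8a + b = 31
  10a + b = 39
Solving the system yields a = 4, b = -1.
So P(u) = 4u - 1.
The constant term is -1.

-1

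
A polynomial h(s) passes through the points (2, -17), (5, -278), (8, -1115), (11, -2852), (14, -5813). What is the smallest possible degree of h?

Forward differences of the values at s = 2, 5, 8, 11, 14:
  h  : -17  -278  -1115  -2852  -5813
  Δ  : -261  -837  -1737  -2961
  Δ^2: -576  -900  -1224
  Δ^3: -324  -324
  Δ^4: 0
The third differences are constant (-324) and nonzero, while all higher differences vanish, so the minimal degree is 3.

3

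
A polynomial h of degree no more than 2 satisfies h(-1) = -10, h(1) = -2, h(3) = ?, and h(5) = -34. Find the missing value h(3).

The 3 known points determine the degree-2 polynomial uniquely.
Write h(u) = au^2 + bu + c. Substituting each data point gives a linear system:
  a - b + c = -10
  a + b + c = -2
  25a + 5b + c = -34
Solving the system yields a = -2, b = 4, c = -4.
So h(u) = -2u^2 + 4u - 4.
Then h(3) = -10.

-10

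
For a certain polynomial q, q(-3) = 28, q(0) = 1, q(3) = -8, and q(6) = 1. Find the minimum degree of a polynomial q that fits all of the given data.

Forward differences of the values at t = -3, 0, 3, 6:
  q  : 28  1  -8  1
  Δ  : -27  -9  9
  Δ^2: 18  18
  Δ^3: 0
The second differences are constant (18) and nonzero, while all higher differences vanish, so the minimal degree is 2.

2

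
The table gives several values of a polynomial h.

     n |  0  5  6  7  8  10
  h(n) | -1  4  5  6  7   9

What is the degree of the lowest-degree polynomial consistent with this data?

Divided differences on the nodes 0, 5, 6, 7, 8, 10:
  order 0: -1  4  5  6  7  9
  order 1: 1  1  1  1  1
  order 2: 0  0  0  0
  order 3: 0  0  0
  order 4: 0  0
  order 5: 0
The order-1 divided differences are all 1 (nonzero) and every higher order vanishes, so the data lies on a polynomial of degree exactly 1.

1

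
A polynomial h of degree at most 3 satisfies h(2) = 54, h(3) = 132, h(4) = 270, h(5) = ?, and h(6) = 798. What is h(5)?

On equispaced nodes a degree-3 polynomial has vanishing fourth forward difference, so
  h(2) - 4·h(3) + 6·h(4) - 4·h(5) + h(6) = 0.
Substituting the known values and solving for h(5):
  -4·h(5) = -1944
  h(5) = 486.

486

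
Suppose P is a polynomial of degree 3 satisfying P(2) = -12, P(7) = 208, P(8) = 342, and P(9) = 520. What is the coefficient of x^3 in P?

Write P(x) = ax^3 + bx^2 + cx + d. Substituting each data point gives a linear system:
  8a + 4b + 2c + d = -12
  343a + 49b + 7c + d = 208
  512a + 64b + 8c + d = 342
  729a + 81b + 9c + d = 520
Solving the system yields a = 1, b = -2, c = -5, d = -2.
So P(x) = x³ - 2x² - 5x - 2.
The leading coefficient is 1.

1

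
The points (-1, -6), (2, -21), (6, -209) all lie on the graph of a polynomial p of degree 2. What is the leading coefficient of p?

-6

Write p(x) = ax^2 + bx + c. Substituting each data point gives a linear system:
  a - b + c = -6
  4a + 2b + c = -21
  36a + 6b + c = -209
Solving the system yields a = -6, b = 1, c = 1.
So p(x) = -6x² + x + 1.
The leading coefficient is -6.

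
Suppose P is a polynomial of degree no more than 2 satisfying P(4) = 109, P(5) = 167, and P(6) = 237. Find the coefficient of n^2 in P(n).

Write P(n) = an^2 + bn + c. Substituting each data point gives a linear system:
  16a + 4b + c = 109
  25a + 5b + c = 167
  36a + 6b + c = 237
Solving the system yields a = 6, b = 4, c = -3.
So P(n) = 6n^2 + 4n - 3.
The leading coefficient is 6.

6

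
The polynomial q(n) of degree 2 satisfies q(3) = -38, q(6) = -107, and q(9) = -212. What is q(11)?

-302

Using the Lagrange interpolation formula with nodes 3, 6, 9:
  L_0(n) = (n - 6)(n - 9) / 18
  L_1(n) = (n - 3)(n - 9) / -9
  L_2(n) = (n - 3)(n - 6) / 18
Then q(n) = -38·L_0(n) - 107·L_1(n) - 212·L_2(n).
Expanding and collecting terms gives q(n) = -2n² - 5n - 5.
Evaluating at n = 11: q(11) = -302.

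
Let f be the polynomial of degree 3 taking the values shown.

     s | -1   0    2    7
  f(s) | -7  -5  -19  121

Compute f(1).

Using the Lagrange interpolation formula with nodes -1, 0, 2, 7:
  L_0(s) = s(s - 2)(s - 7) / -24
  L_1(s) = (s + 1)(s - 2)(s - 7) / 14
  L_2(s) = (s + 1)s(s - 7) / -30
  L_3(s) = (s + 1)s(s - 2) / 280
Then f(s) = -7·L_0(s) - 5·L_1(s) - 19·L_2(s) + 121·L_3(s).
Expanding and collecting terms gives f(s) = s^3 - 4s^2 - 3s - 5.
Evaluating at s = 1: f(1) = -11.

-11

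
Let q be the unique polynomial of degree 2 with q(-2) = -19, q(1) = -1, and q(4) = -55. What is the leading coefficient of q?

-4

Write q(x) = ax^2 + bx + c. Substituting each data point gives a linear system:
  4a - 2b + c = -19
  a + b + c = -1
  16a + 4b + c = -55
Solving the system yields a = -4, b = 2, c = 1.
So q(x) = -4x^2 + 2x + 1.
The leading coefficient is -4.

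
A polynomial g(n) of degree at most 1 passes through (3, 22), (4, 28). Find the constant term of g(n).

Write g(n) = an + b. Substituting each data point gives a linear system:
  3a + b = 22
  4a + b = 28
Solving the system yields a = 6, b = 4.
So g(n) = 6n + 4.
The constant term is 4.

4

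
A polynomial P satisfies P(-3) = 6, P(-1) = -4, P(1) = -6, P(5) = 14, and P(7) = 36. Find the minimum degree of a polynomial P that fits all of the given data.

2

Divided differences on the nodes -3, -1, 1, 5, 7:
  order 0: 6  -4  -6  14  36
  order 1: -5  -1  5  11
  order 2: 1  1  1
  order 3: 0  0
  order 4: 0
The order-2 divided differences are all 1 (nonzero) and every higher order vanishes, so the data lies on a polynomial of degree exactly 2.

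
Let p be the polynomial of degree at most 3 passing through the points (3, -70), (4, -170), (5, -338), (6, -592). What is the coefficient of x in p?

-3

Write p(x) = ax^3 + bx^2 + cx + d. Substituting each data point gives a linear system:
  27a + 9b + 3c + d = -70
  64a + 16b + 4c + d = -170
  125a + 25b + 5c + d = -338
  216a + 36b + 6c + d = -592
Solving the system yields a = -3, b = 2, c = -3, d = 2.
So p(x) = -3x^3 + 2x^2 - 3x + 2.
The coefficient of x is -3.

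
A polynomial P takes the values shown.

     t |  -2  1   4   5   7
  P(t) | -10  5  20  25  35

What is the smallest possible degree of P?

1

Divided differences on the nodes -2, 1, 4, 5, 7:
  order 0: -10  5  20  25  35
  order 1: 5  5  5  5
  order 2: 0  0  0
  order 3: 0  0
  order 4: 0
The order-1 divided differences are all 5 (nonzero) and every higher order vanishes, so the data lies on a polynomial of degree exactly 1.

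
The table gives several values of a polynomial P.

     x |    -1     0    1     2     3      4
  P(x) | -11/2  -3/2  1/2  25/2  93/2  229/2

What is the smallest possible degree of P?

Forward differences of the values at x = -1, 0, 1, 2, 3, 4:
  P  : -11/2  -3/2  1/2  25/2  93/2  229/2
  Δ  : 4  2  12  34  68
  Δ^2: -2  10  22  34
  Δ^3: 12  12  12
  Δ^4: 0  0
  Δ^5: 0
The third differences are constant (12) and nonzero, while all higher differences vanish, so the minimal degree is 3.

3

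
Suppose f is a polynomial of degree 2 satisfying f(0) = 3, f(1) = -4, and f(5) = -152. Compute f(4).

Using the Lagrange interpolation formula with nodes 0, 1, 5:
  L_0(u) = (u - 1)(u - 5) / 5
  L_1(u) = u(u - 5) / -4
  L_2(u) = u(u - 1) / 20
Then f(u) = 3·L_0(u) - 4·L_1(u) - 152·L_2(u).
Expanding and collecting terms gives f(u) = -6u^2 - u + 3.
Evaluating at u = 4: f(4) = -97.

-97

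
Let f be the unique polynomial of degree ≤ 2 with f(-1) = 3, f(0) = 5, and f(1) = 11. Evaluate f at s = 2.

21

Write f(s) = as^2 + bs + c. Substituting each data point gives a linear system:
  a - b + c = 3
  c = 5
  a + b + c = 11
Solving the system yields a = 2, b = 4, c = 5.
So f(s) = 2s^2 + 4s + 5.
Then f(2) = 21.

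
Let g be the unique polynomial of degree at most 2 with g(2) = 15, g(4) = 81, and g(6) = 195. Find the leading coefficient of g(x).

Write g(x) = ax^2 + bx + c. Substituting each data point gives a linear system:
  4a + 2b + c = 15
  16a + 4b + c = 81
  36a + 6b + c = 195
Solving the system yields a = 6, b = -3, c = -3.
So g(x) = 6x^2 - 3x - 3.
The leading coefficient is 6.

6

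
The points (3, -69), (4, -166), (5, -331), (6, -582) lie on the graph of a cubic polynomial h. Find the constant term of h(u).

Write h(u) = au^3 + bu^2 + cu + d. Substituting each data point gives a linear system:
  27a + 9b + 3c + d = -69
  64a + 16b + 4c + d = -166
  125a + 25b + 5c + d = -331
  216a + 36b + 6c + d = -582
Solving the system yields a = -3, b = 2, c = 0, d = -6.
So h(u) = -3u³ + 2u² - 6.
The constant term is -6.

-6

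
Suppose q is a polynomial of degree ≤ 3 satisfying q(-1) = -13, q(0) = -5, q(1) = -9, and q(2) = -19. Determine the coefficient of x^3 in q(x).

1

Write q(x) = ax^3 + bx^2 + cx + d. Substituting each data point gives a linear system:
  -a + b - c + d = -13
  d = -5
  a + b + c + d = -9
  8a + 4b + 2c + d = -19
Solving the system yields a = 1, b = -6, c = 1, d = -5.
So q(x) = x^3 - 6x^2 + x - 5.
The leading coefficient is 1.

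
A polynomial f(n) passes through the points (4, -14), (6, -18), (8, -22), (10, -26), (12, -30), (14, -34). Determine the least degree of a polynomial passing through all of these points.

1

Forward differences of the values at n = 4, 6, 8, 10, 12, 14:
  f  : -14  -18  -22  -26  -30  -34
  Δ  : -4  -4  -4  -4  -4
  Δ^2: 0  0  0  0
  Δ^3: 0  0  0
  Δ^4: 0  0
  Δ^5: 0
The first differences are constant (-4) and nonzero, while all higher differences vanish, so the minimal degree is 1.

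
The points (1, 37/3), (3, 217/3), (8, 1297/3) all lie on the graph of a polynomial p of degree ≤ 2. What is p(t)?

Write p(t) = at^2 + bt + c. Substituting each data point gives a linear system:
  a + b + c = 37/3
  9a + 3b + c = 217/3
  64a + 8b + c = 1297/3
Solving the system yields a = 6, b = 6, c = 1/3.
So p(t) = 6t^2 + 6t + 1/3.
Check: p(8) = 1297/3. ✓

p(t) = 6t^2 + 6t + 1/3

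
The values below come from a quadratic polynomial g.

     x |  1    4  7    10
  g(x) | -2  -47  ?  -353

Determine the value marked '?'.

-164

The 3 known points determine the degree-2 polynomial uniquely.
Write g(x) = ax^2 + bx + c. Substituting each data point gives a linear system:
  a + b + c = -2
  16a + 4b + c = -47
  100a + 10b + c = -353
Solving the system yields a = -4, b = 5, c = -3.
So g(x) = -4x^2 + 5x - 3.
Then g(7) = -164.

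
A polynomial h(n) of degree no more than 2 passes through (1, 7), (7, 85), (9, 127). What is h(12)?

205

Write h(n) = an^2 + bn + c. Substituting each data point gives a linear system:
  a + b + c = 7
  49a + 7b + c = 85
  81a + 9b + c = 127
Solving the system yields a = 1, b = 5, c = 1.
So h(n) = n^2 + 5n + 1.
Then h(12) = 205.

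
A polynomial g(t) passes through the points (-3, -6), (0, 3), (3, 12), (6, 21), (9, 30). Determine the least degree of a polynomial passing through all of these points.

Forward differences of the values at t = -3, 0, 3, 6, 9:
  g  : -6  3  12  21  30
  Δ  : 9  9  9  9
  Δ^2: 0  0  0
  Δ^3: 0  0
  Δ^4: 0
The first differences are constant (9) and nonzero, while all higher differences vanish, so the minimal degree is 1.

1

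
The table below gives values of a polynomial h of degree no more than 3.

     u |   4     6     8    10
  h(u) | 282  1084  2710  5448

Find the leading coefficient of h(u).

6

Write h(u) = au^3 + bu^2 + cu + d. Substituting each data point gives a linear system:
  64a + 16b + 4c + d = 282
  216a + 36b + 6c + d = 1084
  512a + 64b + 8c + d = 2710
  1000a + 100b + 10c + d = 5448
Solving the system yields a = 6, b = -5, c = -5, d = -2.
So h(u) = 6u³ - 5u² - 5u - 2.
The leading coefficient is 6.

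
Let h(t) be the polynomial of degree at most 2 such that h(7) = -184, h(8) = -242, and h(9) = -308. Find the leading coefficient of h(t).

Write h(t) = at^2 + bt + c. Substituting each data point gives a linear system:
  49a + 7b + c = -184
  64a + 8b + c = -242
  81a + 9b + c = -308
Solving the system yields a = -4, b = 2, c = -2.
So h(t) = -4t^2 + 2t - 2.
The leading coefficient is -4.

-4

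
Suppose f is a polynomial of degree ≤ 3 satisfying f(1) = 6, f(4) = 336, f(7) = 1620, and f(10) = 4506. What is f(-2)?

Forward differences of the values at s = 1, 4, 7, 10:
  f  : 6  336  1620  4506
  Δ  : 330  1284  2886
  Δ^2: 954  1602
  Δ^3: 648
The third differences are constant, confirming degree 3.
Interpolating (Newton forward form) and evaluating at s = -2 gives f(-2) = -18.

-18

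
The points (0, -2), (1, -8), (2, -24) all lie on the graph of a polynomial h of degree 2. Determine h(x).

h(x) = -5x^2 - x - 2

Write h(x) = ax^2 + bx + c. Substituting each data point gives a linear system:
  c = -2
  a + b + c = -8
  4a + 2b + c = -24
Solving the system yields a = -5, b = -1, c = -2.
So h(x) = -5x² - x - 2.
Check: h(2) = -24. ✓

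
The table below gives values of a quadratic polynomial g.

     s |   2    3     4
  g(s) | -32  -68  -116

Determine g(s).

Using the Lagrange interpolation formula with nodes 2, 3, 4:
  L_0(s) = (s - 3)(s - 4) / 2
  L_1(s) = (s - 2)(s - 4) / -1
  L_2(s) = (s - 2)(s - 3) / 2
Then g(s) = -32·L_0(s) - 68·L_1(s) - 116·L_2(s).
Expanding and collecting terms gives g(s) = -6s^2 - 6s + 4.
Check: g(3) = -68. ✓

g(s) = -6s^2 - 6s + 4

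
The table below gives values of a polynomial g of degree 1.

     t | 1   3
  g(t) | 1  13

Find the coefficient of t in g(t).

Write g(t) = at + b. Substituting each data point gives a linear system:
  a + b = 1
  3a + b = 13
Solving the system yields a = 6, b = -5.
So g(t) = 6t - 5.
The leading coefficient is 6.

6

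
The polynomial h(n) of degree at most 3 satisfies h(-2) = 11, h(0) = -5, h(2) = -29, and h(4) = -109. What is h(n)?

h(n) = -n^3 - n^2 - 6n - 5

Write h(n) = an^3 + bn^2 + cn + d. Substituting each data point gives a linear system:
  -8a + 4b - 2c + d = 11
  d = -5
  8a + 4b + 2c + d = -29
  64a + 16b + 4c + d = -109
Solving the system yields a = -1, b = -1, c = -6, d = -5.
So h(n) = -n³ - n² - 6n - 5.
Check: h(2) = -29. ✓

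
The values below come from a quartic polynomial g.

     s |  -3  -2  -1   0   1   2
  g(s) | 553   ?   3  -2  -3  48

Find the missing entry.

108

The 5 known points determine the degree-4 polynomial uniquely.
Write g(s) = as^4 + bs^3 + cs^2 + ds + e. Substituting each data point gives a linear system:
  81a - 27b + 9c - 3d + e = 553
  a - b + c - d + e = 3
  e = -2
  a + b + c + d + e = -3
  16a + 8b + 4c + 2d + e = 48
Solving the system yields a = 6, b = -4, c = -4, d = 1, e = -2.
So g(s) = 6s^4 - 4s^3 - 4s^2 + s - 2.
Then g(-2) = 108.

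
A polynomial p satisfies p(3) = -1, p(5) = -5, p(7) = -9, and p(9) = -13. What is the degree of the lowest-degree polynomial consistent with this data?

1

Forward differences of the values at t = 3, 5, 7, 9:
  p  : -1  -5  -9  -13
  Δ  : -4  -4  -4
  Δ^2: 0  0
  Δ^3: 0
The first differences are constant (-4) and nonzero, while all higher differences vanish, so the minimal degree is 1.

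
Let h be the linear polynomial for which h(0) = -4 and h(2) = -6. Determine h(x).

h(x) = -x - 4

Using the Lagrange interpolation formula with nodes 0, 2:
  L_0(x) = (x - 2) / -2
  L_1(x) = x / 2
Then h(x) = -4·L_0(x) - 6·L_1(x).
Expanding and collecting terms gives h(x) = -x - 4.
Check: h(2) = -6. ✓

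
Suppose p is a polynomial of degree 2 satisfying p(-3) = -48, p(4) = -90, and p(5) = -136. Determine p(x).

Write p(x) = ax^2 + bx + c. Substituting each data point gives a linear system:
  9a - 3b + c = -48
  16a + 4b + c = -90
  25a + 5b + c = -136
Solving the system yields a = -5, b = -1, c = -6.
So p(x) = -5x^2 - x - 6.
Check: p(4) = -90. ✓

p(x) = -5x^2 - x - 6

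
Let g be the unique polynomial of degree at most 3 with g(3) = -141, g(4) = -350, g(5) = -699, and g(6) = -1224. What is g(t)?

Using the Lagrange interpolation formula with nodes 3, 4, 5, 6:
  L_0(t) = (t - 4)(t - 5)(t - 6) / -6
  L_1(t) = (t - 3)(t - 5)(t - 6) / 2
  L_2(t) = (t - 3)(t - 4)(t - 6) / -2
  L_3(t) = (t - 3)(t - 4)(t - 5) / 6
Then g(t) = -141·L_0(t) - 350·L_1(t) - 699·L_2(t) - 1224·L_3(t).
Expanding and collecting terms gives g(t) = -6t³ + 2t² - t + 6.
Check: g(6) = -1224. ✓

g(t) = -6t^3 + 2t^2 - t + 6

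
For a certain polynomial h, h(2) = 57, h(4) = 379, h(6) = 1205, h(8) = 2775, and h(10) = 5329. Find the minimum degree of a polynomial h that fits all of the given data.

Forward differences of the values at n = 2, 4, 6, 8, 10:
  h  : 57  379  1205  2775  5329
  Δ  : 322  826  1570  2554
  Δ^2: 504  744  984
  Δ^3: 240  240
  Δ^4: 0
The third differences are constant (240) and nonzero, while all higher differences vanish, so the minimal degree is 3.

3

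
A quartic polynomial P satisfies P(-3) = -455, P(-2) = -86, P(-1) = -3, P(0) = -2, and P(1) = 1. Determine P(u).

P(u) = -5u^4 + 4u^3 + 6u^2 - 2u - 2

Using the Lagrange interpolation formula with nodes -3, -2, -1, 0, 1:
  L_0(u) = (u + 2)(u + 1)u(u - 1) / 24
  L_1(u) = (u + 3)(u + 1)u(u - 1) / -6
  L_2(u) = (u + 3)(u + 2)u(u - 1) / 4
  L_3(u) = (u + 3)(u + 2)(u + 1)(u - 1) / -6
  L_4(u) = (u + 3)(u + 2)(u + 1)u / 24
Then P(u) = -455·L_0(u) - 86·L_1(u) - 3·L_2(u) - 2·L_3(u) + 1·L_4(u).
Expanding and collecting terms gives P(u) = -5u⁴ + 4u³ + 6u² - 2u - 2.
Check: P(-2) = -86. ✓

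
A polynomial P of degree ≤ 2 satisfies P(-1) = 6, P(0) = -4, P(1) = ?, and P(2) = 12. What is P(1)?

The 3 known points determine the degree-2 polynomial uniquely.
Write P(x) = ax^2 + bx + c. Substituting each data point gives a linear system:
  a - b + c = 6
  c = -4
  4a + 2b + c = 12
Solving the system yields a = 6, b = -4, c = -4.
So P(x) = 6x² - 4x - 4.
Then P(1) = -2.

-2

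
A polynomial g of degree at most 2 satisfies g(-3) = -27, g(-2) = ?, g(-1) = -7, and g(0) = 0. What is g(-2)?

-16

On equispaced nodes a degree-2 polynomial has vanishing third forward difference, so
  - g(-3) + 3·g(-2) - 3·g(-1) + g(0) = 0.
Substituting the known values and solving for g(-2):
  3·g(-2) = -48
  g(-2) = -16.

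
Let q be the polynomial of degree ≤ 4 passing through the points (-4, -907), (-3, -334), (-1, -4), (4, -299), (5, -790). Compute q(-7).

-6778

Write q(n) = an^4 + bn^3 + cn^2 + dn + e. Substituting each data point gives a linear system:
  256a - 64b + 16c - 4d + e = -907
  81a - 27b + 9c - 3d + e = -334
  a - b + c - d + e = -4
  256a + 64b + 16c + 4d + e = -299
  625a + 125b + 25c + 5d + e = -790
Solving the system yields a = -2, b = 5, c = -6, d = -4, e = 5.
So q(n) = -2n^4 + 5n^3 - 6n^2 - 4n + 5.
Then q(-7) = -6778.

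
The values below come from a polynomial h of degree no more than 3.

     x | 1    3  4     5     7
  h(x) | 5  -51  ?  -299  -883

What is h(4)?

-142

The 4 known points determine the degree-3 polynomial uniquely.
Write h(x) = ax^3 + bx^2 + cx + d. Substituting each data point gives a linear system:
  a + b + c + d = 5
  27a + 9b + 3c + d = -51
  125a + 25b + 5c + d = -299
  343a + 49b + 7c + d = -883
Solving the system yields a = -3, b = 3, c = -1, d = 6.
So h(x) = -3x^3 + 3x^2 - x + 6.
Then h(4) = -142.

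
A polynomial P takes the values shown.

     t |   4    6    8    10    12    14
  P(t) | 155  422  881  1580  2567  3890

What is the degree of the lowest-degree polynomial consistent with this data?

3

Forward differences of the values at t = 4, 6, 8, 10, 12, 14:
  P  : 155  422  881  1580  2567  3890
  Δ  : 267  459  699  987  1323
  Δ^2: 192  240  288  336
  Δ^3: 48  48  48
  Δ^4: 0  0
  Δ^5: 0
The third differences are constant (48) and nonzero, while all higher differences vanish, so the minimal degree is 3.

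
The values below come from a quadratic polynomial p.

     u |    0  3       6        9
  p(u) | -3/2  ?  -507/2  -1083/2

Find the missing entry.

On equispaced nodes a degree-2 polynomial has vanishing third forward difference, so
  - p(0) + 3·p(3) - 3·p(6) + p(9) = 0.
Substituting the known values and solving for p(3):
  3·p(3) = -441/2
  p(3) = -147/2.

-147/2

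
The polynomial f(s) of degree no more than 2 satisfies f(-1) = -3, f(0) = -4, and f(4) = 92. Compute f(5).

141

Using the Lagrange interpolation formula with nodes -1, 0, 4:
  L_0(s) = s(s - 4) / 5
  L_1(s) = (s + 1)(s - 4) / -4
  L_2(s) = (s + 1)s / 20
Then f(s) = -3·L_0(s) - 4·L_1(s) + 92·L_2(s).
Expanding and collecting terms gives f(s) = 5s^2 + 4s - 4.
Evaluating at s = 5: f(5) = 141.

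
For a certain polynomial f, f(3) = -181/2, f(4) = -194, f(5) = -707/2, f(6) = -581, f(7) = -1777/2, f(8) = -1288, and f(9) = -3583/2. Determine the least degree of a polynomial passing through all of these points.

Forward differences of the values at n = 3, 4, 5, 6, 7, 8, 9:
  f  : -181/2  -194  -707/2  -581  -1777/2  -1288  -3583/2
  Δ  : -207/2  -319/2  -455/2  -615/2  -799/2  -1007/2
  Δ^2: -56  -68  -80  -92  -104
  Δ^3: -12  -12  -12  -12
  Δ^4: 0  0  0
  Δ^5: 0  0
  Δ^6: 0
The third differences are constant (-12) and nonzero, while all higher differences vanish, so the minimal degree is 3.

3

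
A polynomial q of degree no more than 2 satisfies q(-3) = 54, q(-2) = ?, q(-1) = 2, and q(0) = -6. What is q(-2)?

22

The 3 known points determine the degree-2 polynomial uniquely.
Write q(t) = at^2 + bt + c. Substituting each data point gives a linear system:
  9a - 3b + c = 54
  a - b + c = 2
  c = -6
Solving the system yields a = 6, b = -2, c = -6.
So q(t) = 6t^2 - 2t - 6.
Then q(-2) = 22.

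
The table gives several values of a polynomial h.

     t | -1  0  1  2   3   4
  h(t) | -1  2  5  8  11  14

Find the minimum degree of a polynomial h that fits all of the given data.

Forward differences of the values at t = -1, 0, 1, 2, 3, 4:
  h  : -1  2  5  8  11  14
  Δ  : 3  3  3  3  3
  Δ^2: 0  0  0  0
  Δ^3: 0  0  0
  Δ^4: 0  0
  Δ^5: 0
The first differences are constant (3) and nonzero, while all higher differences vanish, so the minimal degree is 1.

1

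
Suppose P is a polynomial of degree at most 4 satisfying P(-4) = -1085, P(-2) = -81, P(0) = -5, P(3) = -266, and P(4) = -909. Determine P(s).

Write P(s) = as^4 + bs^3 + cs^2 + ds + e. Substituting each data point gives a linear system:
  256a - 64b + 16c - 4d + e = -1085
  16a - 8b + 4c - 2d + e = -81
  e = -5
  81a + 27b + 9c + 3d + e = -266
  256a + 64b + 16c + 4d + e = -909
Solving the system yields a = -4, b = 1, c = 2, d = 6, e = -5.
So P(s) = -4s⁴ + s³ + 2s² + 6s - 5.
Check: P(4) = -909. ✓

P(s) = -4s^4 + s^3 + 2s^2 + 6s - 5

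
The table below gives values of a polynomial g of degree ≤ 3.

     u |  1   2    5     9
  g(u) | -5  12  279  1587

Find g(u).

Write g(u) = au^3 + bu^2 + cu + d. Substituting each data point gives a linear system:
  a + b + c + d = -5
  8a + 4b + 2c + d = 12
  125a + 25b + 5c + d = 279
  729a + 81b + 9c + d = 1587
Solving the system yields a = 2, b = 2, c = -3, d = -6.
So g(u) = 2u^3 + 2u^2 - 3u - 6.
Check: g(2) = 12. ✓

g(u) = 2u^3 + 2u^2 - 3u - 6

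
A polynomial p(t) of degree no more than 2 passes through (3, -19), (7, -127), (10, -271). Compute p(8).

-169

Using the Lagrange interpolation formula with nodes 3, 7, 10:
  L_0(t) = (t - 7)(t - 10) / 28
  L_1(t) = (t - 3)(t - 10) / -12
  L_2(t) = (t - 3)(t - 7) / 21
Then p(t) = -19·L_0(t) - 127·L_1(t) - 271·L_2(t).
Expanding and collecting terms gives p(t) = -3t² + 3t - 1.
Evaluating at t = 8: p(8) = -169.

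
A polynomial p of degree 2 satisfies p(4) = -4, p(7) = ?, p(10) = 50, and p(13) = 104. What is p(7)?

14

The 3 known points determine the degree-2 polynomial uniquely.
Write p(s) = as^2 + bs + c. Substituting each data point gives a linear system:
  16a + 4b + c = -4
  100a + 10b + c = 50
  169a + 13b + c = 104
Solving the system yields a = 1, b = -5, c = 0.
So p(s) = s^2 - 5s.
Then p(7) = 14.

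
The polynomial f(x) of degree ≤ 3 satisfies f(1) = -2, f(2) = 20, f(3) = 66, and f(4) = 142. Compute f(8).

866

Write f(x) = ax^3 + bx^2 + cx + d. Substituting each data point gives a linear system:
  a + b + c + d = -2
  8a + 4b + 2c + d = 20
  27a + 9b + 3c + d = 66
  64a + 16b + 4c + d = 142
Solving the system yields a = 1, b = 6, c = -3, d = -6.
So f(x) = x³ + 6x² - 3x - 6.
Then f(8) = 866.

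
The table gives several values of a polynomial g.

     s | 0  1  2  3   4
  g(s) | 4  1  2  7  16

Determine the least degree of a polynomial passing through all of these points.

2

Forward differences of the values at s = 0, 1, 2, 3, 4:
  g  : 4  1  2  7  16
  Δ  : -3  1  5  9
  Δ^2: 4  4  4
  Δ^3: 0  0
  Δ^4: 0
The second differences are constant (4) and nonzero, while all higher differences vanish, so the minimal degree is 2.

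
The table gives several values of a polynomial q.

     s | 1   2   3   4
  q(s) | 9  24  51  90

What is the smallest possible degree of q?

Forward differences of the values at s = 1, 2, 3, 4:
  q  : 9  24  51  90
  Δ  : 15  27  39
  Δ^2: 12  12
  Δ^3: 0
The second differences are constant (12) and nonzero, while all higher differences vanish, so the minimal degree is 2.

2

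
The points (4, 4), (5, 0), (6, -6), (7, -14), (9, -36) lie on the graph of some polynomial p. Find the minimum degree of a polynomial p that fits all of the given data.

Divided differences on the nodes 4, 5, 6, 7, 9:
  order 0: 4  0  -6  -14  -36
  order 1: -4  -6  -8  -11
  order 2: -1  -1  -1
  order 3: 0  0
  order 4: 0
The order-2 divided differences are all -1 (nonzero) and every higher order vanishes, so the data lies on a polynomial of degree exactly 2.

2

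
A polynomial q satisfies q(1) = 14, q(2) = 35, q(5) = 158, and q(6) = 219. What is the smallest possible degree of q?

2

Divided differences on the nodes 1, 2, 5, 6:
  order 0: 14  35  158  219
  order 1: 21  41  61
  order 2: 5  5
  order 3: 0
The order-2 divided differences are all 5 (nonzero) and every higher order vanishes, so the data lies on a polynomial of degree exactly 2.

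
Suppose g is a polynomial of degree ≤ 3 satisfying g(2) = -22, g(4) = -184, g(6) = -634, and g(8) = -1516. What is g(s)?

g(s) = -3s^3 + 3s - 4

Write g(s) = as^3 + bs^2 + cs + d. Substituting each data point gives a linear system:
  8a + 4b + 2c + d = -22
  64a + 16b + 4c + d = -184
  216a + 36b + 6c + d = -634
  512a + 64b + 8c + d = -1516
Solving the system yields a = -3, b = 0, c = 3, d = -4.
So g(s) = -3s^3 + 3s - 4.
Check: g(4) = -184. ✓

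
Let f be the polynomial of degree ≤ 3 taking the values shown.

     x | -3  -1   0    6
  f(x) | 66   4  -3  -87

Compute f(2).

Write f(x) = ax^3 + bx^2 + cx + d. Substituting each data point gives a linear system:
  -27a + 9b - 3c + d = 66
  -a + b - c + d = 4
  d = -3
  216a + 36b + 6c + d = -87
Solving the system yields a = -1, b = 4, c = -2, d = -3.
So f(x) = -x^3 + 4x^2 - 2x - 3.
Then f(2) = 1.

1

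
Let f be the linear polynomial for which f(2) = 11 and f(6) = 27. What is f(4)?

Using the Lagrange interpolation formula with nodes 2, 6:
  L_0(t) = (t - 6) / -4
  L_1(t) = (t - 2) / 4
Then f(t) = 11·L_0(t) + 27·L_1(t).
Expanding and collecting terms gives f(t) = 4t + 3.
Evaluating at t = 4: f(4) = 19.

19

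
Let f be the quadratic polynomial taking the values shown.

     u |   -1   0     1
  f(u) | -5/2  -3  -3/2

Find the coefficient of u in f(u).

1/2

Write f(u) = au^2 + bu + c. Substituting each data point gives a linear system:
  a - b + c = -5/2
  c = -3
  a + b + c = -3/2
Solving the system yields a = 1, b = 1/2, c = -3.
So f(u) = u^2 + (1/2)u - 3.
The coefficient of u is 1/2.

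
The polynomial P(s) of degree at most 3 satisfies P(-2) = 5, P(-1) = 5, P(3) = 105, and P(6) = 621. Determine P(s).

P(s) = 2s^3 + 5s^2 + s + 3

Write P(s) = as^3 + bs^2 + cs + d. Substituting each data point gives a linear system:
  -8a + 4b - 2c + d = 5
  -a + b - c + d = 5
  27a + 9b + 3c + d = 105
  216a + 36b + 6c + d = 621
Solving the system yields a = 2, b = 5, c = 1, d = 3.
So P(s) = 2s^3 + 5s^2 + s + 3.
Check: P(6) = 621. ✓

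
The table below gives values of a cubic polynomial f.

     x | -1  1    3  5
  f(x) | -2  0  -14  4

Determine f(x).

Using the Lagrange interpolation formula with nodes -1, 1, 3, 5:
  L_0(x) = (x - 1)(x - 3)(x - 5) / -48
  L_1(x) = (x + 1)(x - 3)(x - 5) / 16
  L_2(x) = (x + 1)(x - 1)(x - 5) / -16
  L_3(x) = (x + 1)(x - 1)(x - 3) / 48
Then f(x) = -2·L_0(x) + 0·L_1(x) - 14·L_2(x) + 4·L_3(x).
Expanding and collecting terms gives f(x) = x^3 - 5x^2 + 4.
Check: f(3) = -14. ✓

f(x) = x^3 - 5x^2 + 4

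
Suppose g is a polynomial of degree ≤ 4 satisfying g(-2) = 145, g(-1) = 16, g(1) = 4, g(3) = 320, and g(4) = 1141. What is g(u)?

g(u) = 6u^4 - 6u^3 - u^2 + 5

Write g(u) = au^4 + bu^3 + cu^2 + du + e. Substituting each data point gives a linear system:
  16a - 8b + 4c - 2d + e = 145
  a - b + c - d + e = 16
  a + b + c + d + e = 4
  81a + 27b + 9c + 3d + e = 320
  256a + 64b + 16c + 4d + e = 1141
Solving the system yields a = 6, b = -6, c = -1, d = 0, e = 5.
So g(u) = 6u⁴ - 6u³ - u² + 5.
Check: g(-1) = 16. ✓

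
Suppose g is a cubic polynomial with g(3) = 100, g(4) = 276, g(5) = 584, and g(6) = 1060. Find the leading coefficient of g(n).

6

Write g(n) = an^3 + bn^2 + cn + d. Substituting each data point gives a linear system:
  27a + 9b + 3c + d = 100
  64a + 16b + 4c + d = 276
  125a + 25b + 5c + d = 584
  216a + 36b + 6c + d = 1060
Solving the system yields a = 6, b = -6, c = -4, d = 4.
So g(n) = 6n³ - 6n² - 4n + 4.
The leading coefficient is 6.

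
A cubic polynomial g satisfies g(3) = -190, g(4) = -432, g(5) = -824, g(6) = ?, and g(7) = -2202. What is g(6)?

On equispaced nodes a degree-3 polynomial has vanishing fourth forward difference, so
  g(3) - 4·g(4) + 6·g(5) - 4·g(6) + g(7) = 0.
Substituting the known values and solving for g(6):
  -4·g(6) = 5608
  g(6) = -1402.

-1402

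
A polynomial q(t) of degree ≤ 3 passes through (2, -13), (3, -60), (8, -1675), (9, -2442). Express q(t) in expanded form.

q(t) = -4t^3 + 6t^2 - t - 3

Write q(t) = at^3 + bt^2 + ct + d. Substituting each data point gives a linear system:
  8a + 4b + 2c + d = -13
  27a + 9b + 3c + d = -60
  512a + 64b + 8c + d = -1675
  729a + 81b + 9c + d = -2442
Solving the system yields a = -4, b = 6, c = -1, d = -3.
So q(t) = -4t^3 + 6t^2 - t - 3.
Check: q(9) = -2442. ✓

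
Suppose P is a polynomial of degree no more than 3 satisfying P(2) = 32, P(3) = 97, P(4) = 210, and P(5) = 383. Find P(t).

P(t) = 2t^3 + 6t^2 - 3t - 2

Write P(t) = at^3 + bt^2 + ct + d. Substituting each data point gives a linear system:
  8a + 4b + 2c + d = 32
  27a + 9b + 3c + d = 97
  64a + 16b + 4c + d = 210
  125a + 25b + 5c + d = 383
Solving the system yields a = 2, b = 6, c = -3, d = -2.
So P(t) = 2t^3 + 6t^2 - 3t - 2.
Check: P(2) = 32. ✓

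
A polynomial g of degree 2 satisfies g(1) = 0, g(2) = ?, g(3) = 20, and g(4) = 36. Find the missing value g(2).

8

The 3 known points determine the degree-2 polynomial uniquely.
Write g(x) = ax^2 + bx + c. Substituting each data point gives a linear system:
  a + b + c = 0
  9a + 3b + c = 20
  16a + 4b + c = 36
Solving the system yields a = 2, b = 2, c = -4.
So g(x) = 2x² + 2x - 4.
Then g(2) = 8.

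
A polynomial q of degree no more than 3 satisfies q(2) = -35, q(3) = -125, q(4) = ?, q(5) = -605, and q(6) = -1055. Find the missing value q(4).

-305

The 4 known points determine the degree-3 polynomial uniquely.
Write q(n) = an^3 + bn^2 + cn + d. Substituting each data point gives a linear system:
  8a + 4b + 2c + d = -35
  27a + 9b + 3c + d = -125
  125a + 25b + 5c + d = -605
  216a + 36b + 6c + d = -1055
Solving the system yields a = -5, b = 0, c = 5, d = -5.
So q(n) = -5n^3 + 5n - 5.
Then q(4) = -305.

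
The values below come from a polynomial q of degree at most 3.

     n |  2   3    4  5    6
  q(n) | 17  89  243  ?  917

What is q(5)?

The 4 known points determine the degree-3 polynomial uniquely.
Write q(n) = an^3 + bn^2 + cn + d. Substituting each data point gives a linear system:
  8a + 4b + 2c + d = 17
  27a + 9b + 3c + d = 89
  64a + 16b + 4c + d = 243
  216a + 36b + 6c + d = 917
Solving the system yields a = 5, b = -4, c = -3, d = -1.
So q(n) = 5n^3 - 4n^2 - 3n - 1.
Then q(5) = 509.

509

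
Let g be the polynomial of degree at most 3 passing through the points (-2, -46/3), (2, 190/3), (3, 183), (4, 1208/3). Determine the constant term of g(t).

4

Write g(t) = at^3 + bt^2 + ct + d. Substituting each data point gives a linear system:
  -8a + 4b - 2c + d = -46/3
  8a + 4b + 2c + d = 190/3
  27a + 9b + 3c + d = 183
  64a + 16b + 4c + d = 1208/3
Solving the system yields a = 5, b = 5, c = -1/3, d = 4.
So g(t) = 5t³ + 5t² - (1/3)t + 4.
The constant term is 4.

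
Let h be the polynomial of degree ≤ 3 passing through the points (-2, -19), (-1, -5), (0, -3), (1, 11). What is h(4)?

365

Forward differences of the values at n = -2, -1, 0, 1:
  h  : -19  -5  -3  11
  Δ  : 14  2  14
  Δ^2: -12  12
  Δ^3: 24
The third differences are constant, confirming degree 3.
Interpolating (Newton forward form) and evaluating at n = 4 gives h(4) = 365.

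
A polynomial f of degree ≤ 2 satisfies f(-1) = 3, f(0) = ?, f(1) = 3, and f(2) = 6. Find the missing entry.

2

On equispaced nodes a degree-2 polynomial has vanishing third forward difference, so
  - f(-1) + 3·f(0) - 3·f(1) + f(2) = 0.
Substituting the known values and solving for f(0):
  3·f(0) = 6
  f(0) = 2.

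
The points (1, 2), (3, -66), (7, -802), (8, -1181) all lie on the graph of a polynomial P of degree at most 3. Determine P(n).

Using the Lagrange interpolation formula with nodes 1, 3, 7, 8:
  L_0(n) = (n - 3)(n - 7)(n - 8) / -84
  L_1(n) = (n - 1)(n - 7)(n - 8) / 40
  L_2(n) = (n - 1)(n - 3)(n - 8) / -24
  L_3(n) = (n - 1)(n - 3)(n - 7) / 35
Then P(n) = 2·L_0(n) - 66·L_1(n) - 802·L_2(n) - 1181·L_3(n).
Expanding and collecting terms gives P(n) = -2n^3 - 3n^2 + 4n + 3.
Check: P(3) = -66. ✓

P(n) = -2n^3 - 3n^2 + 4n + 3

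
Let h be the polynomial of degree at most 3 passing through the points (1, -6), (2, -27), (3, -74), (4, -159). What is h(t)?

h(t) = -2t^3 - t^2 - 4t + 1

Using the Lagrange interpolation formula with nodes 1, 2, 3, 4:
  L_0(t) = (t - 2)(t - 3)(t - 4) / -6
  L_1(t) = (t - 1)(t - 3)(t - 4) / 2
  L_2(t) = (t - 1)(t - 2)(t - 4) / -2
  L_3(t) = (t - 1)(t - 2)(t - 3) / 6
Then h(t) = -6·L_0(t) - 27·L_1(t) - 74·L_2(t) - 159·L_3(t).
Expanding and collecting terms gives h(t) = -2t³ - t² - 4t + 1.
Check: h(4) = -159. ✓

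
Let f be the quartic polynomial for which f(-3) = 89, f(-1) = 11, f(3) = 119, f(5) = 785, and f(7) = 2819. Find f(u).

f(u) = u^4 + u^3 + 2u^2 - 4u + 5

Write f(u) = au^4 + bu^3 + cu^2 + du + e. Substituting each data point gives a linear system:
  81a - 27b + 9c - 3d + e = 89
  a - b + c - d + e = 11
  81a + 27b + 9c + 3d + e = 119
  625a + 125b + 25c + 5d + e = 785
  2401a + 343b + 49c + 7d + e = 2819
Solving the system yields a = 1, b = 1, c = 2, d = -4, e = 5.
So f(u) = u^4 + u^3 + 2u^2 - 4u + 5.
Check: f(-3) = 89. ✓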